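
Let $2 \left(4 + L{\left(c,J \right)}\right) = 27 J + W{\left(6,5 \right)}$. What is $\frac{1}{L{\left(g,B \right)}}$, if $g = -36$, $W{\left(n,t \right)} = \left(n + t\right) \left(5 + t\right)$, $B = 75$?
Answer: $\frac{2}{2127} \approx 0.00094029$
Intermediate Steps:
$W{\left(n,t \right)} = \left(5 + t\right) \left(n + t\right)$
$L{\left(c,J \right)} = 51 + \frac{27 J}{2}$ ($L{\left(c,J \right)} = -4 + \frac{27 J + \left(5^{2} + 5 \cdot 6 + 5 \cdot 5 + 6 \cdot 5\right)}{2} = -4 + \frac{27 J + \left(25 + 30 + 25 + 30\right)}{2} = -4 + \frac{27 J + 110}{2} = -4 + \frac{110 + 27 J}{2} = -4 + \left(55 + \frac{27 J}{2}\right) = 51 + \frac{27 J}{2}$)
$\frac{1}{L{\left(g,B \right)}} = \frac{1}{51 + \frac{27}{2} \cdot 75} = \frac{1}{51 + \frac{2025}{2}} = \frac{1}{\frac{2127}{2}} = \frac{2}{2127}$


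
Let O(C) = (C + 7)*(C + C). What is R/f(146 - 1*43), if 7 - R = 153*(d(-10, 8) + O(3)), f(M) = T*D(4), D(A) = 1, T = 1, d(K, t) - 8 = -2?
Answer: -10091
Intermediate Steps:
d(K, t) = 6 (d(K, t) = 8 - 2 = 6)
O(C) = 2*C*(7 + C) (O(C) = (7 + C)*(2*C) = 2*C*(7 + C))
f(M) = 1 (f(M) = 1*1 = 1)
R = -10091 (R = 7 - 153*(6 + 2*3*(7 + 3)) = 7 - 153*(6 + 2*3*10) = 7 - 153*(6 + 60) = 7 - 153*66 = 7 - 1*10098 = 7 - 10098 = -10091)
R/f(146 - 1*43) = -10091/1 = -10091*1 = -10091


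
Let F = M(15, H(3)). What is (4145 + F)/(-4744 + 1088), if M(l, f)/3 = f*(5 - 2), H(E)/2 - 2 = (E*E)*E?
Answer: -4667/3656 ≈ -1.2765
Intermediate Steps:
H(E) = 4 + 2*E³ (H(E) = 4 + 2*((E*E)*E) = 4 + 2*(E²*E) = 4 + 2*E³)
M(l, f) = 9*f (M(l, f) = 3*(f*(5 - 2)) = 3*(f*3) = 3*(3*f) = 9*f)
F = 522 (F = 9*(4 + 2*3³) = 9*(4 + 2*27) = 9*(4 + 54) = 9*58 = 522)
(4145 + F)/(-4744 + 1088) = (4145 + 522)/(-4744 + 1088) = 4667/(-3656) = 4667*(-1/3656) = -4667/3656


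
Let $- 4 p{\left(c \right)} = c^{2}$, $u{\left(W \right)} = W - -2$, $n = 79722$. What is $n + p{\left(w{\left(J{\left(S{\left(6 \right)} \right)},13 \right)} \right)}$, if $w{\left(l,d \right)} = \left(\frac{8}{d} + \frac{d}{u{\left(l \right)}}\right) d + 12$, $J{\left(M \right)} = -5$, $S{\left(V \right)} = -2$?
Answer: $\frac{2858111}{36} \approx 79392.0$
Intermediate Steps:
$u{\left(W \right)} = 2 + W$ ($u{\left(W \right)} = W + 2 = 2 + W$)
$w{\left(l,d \right)} = 12 + d \left(\frac{8}{d} + \frac{d}{2 + l}\right)$ ($w{\left(l,d \right)} = \left(\frac{8}{d} + \frac{d}{2 + l}\right) d + 12 = d \left(\frac{8}{d} + \frac{d}{2 + l}\right) + 12 = 12 + d \left(\frac{8}{d} + \frac{d}{2 + l}\right)$)
$p{\left(c \right)} = - \frac{c^{2}}{4}$
$n + p{\left(w{\left(J{\left(S{\left(6 \right)} \right)},13 \right)} \right)} = 79722 - \frac{\left(\frac{40 + 13^{2} + 20 \left(-5\right)}{2 - 5}\right)^{2}}{4} = 79722 - \frac{\left(\frac{40 + 169 - 100}{-3}\right)^{2}}{4} = 79722 - \frac{\left(\left(- \frac{1}{3}\right) 109\right)^{2}}{4} = 79722 - \frac{\left(- \frac{109}{3}\right)^{2}}{4} = 79722 - \frac{11881}{36} = \frac{2858111}{36}$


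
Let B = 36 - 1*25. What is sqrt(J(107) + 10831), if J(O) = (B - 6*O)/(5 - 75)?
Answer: sqrt(53116070)/70 ≈ 104.12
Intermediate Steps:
B = 11 (B = 36 - 25 = 11)
J(O) = -11/70 + 3*O/35 (J(O) = (11 - 6*O)/(5 - 75) = (11 - 6*O)/(-70) = (11 - 6*O)*(-1/70) = -11/70 + 3*O/35)
sqrt(J(107) + 10831) = sqrt((-11/70 + (3/35)*107) + 10831) = sqrt((-11/70 + 321/35) + 10831) = sqrt(631/70 + 10831) = sqrt(758801/70) = sqrt(53116070)/70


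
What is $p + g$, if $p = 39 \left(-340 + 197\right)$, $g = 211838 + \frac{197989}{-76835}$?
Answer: $\frac{1440715086}{6985} \approx 2.0626 \cdot 10^{5}$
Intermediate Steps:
$g = \frac{1479670431}{6985}$ ($g = 211838 + 197989 \left(- \frac{1}{76835}\right) = 211838 - \frac{17999}{6985} = \frac{1479670431}{6985} \approx 2.1184 \cdot 10^{5}$)
$p = -5577$ ($p = 39 \left(-143\right) = -5577$)
$p + g = -5577 + \frac{1479670431}{6985} = \frac{1440715086}{6985}$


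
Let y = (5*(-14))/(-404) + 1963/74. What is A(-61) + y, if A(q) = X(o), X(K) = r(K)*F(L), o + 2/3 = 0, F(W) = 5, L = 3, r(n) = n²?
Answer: 972751/33633 ≈ 28.923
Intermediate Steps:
o = -⅔ (o = -⅔ + 0 = -⅔ ≈ -0.66667)
X(K) = 5*K² (X(K) = K²*5 = 5*K²)
y = 99779/3737 (y = -70*(-1/404) + 1963*(1/74) = 35/202 + 1963/74 = 99779/3737 ≈ 26.700)
A(q) = 20/9 (A(q) = 5*(-⅔)² = 5*(4/9) = 20/9)
A(-61) + y = 20/9 + 99779/3737 = 972751/33633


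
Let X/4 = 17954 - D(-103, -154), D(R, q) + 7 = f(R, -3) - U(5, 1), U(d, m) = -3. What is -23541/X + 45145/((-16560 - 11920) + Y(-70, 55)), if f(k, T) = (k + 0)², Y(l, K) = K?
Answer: -399247069/167116260 ≈ -2.3890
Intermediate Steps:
f(k, T) = k²
D(R, q) = -4 + R² (D(R, q) = -7 + (R² - 1*(-3)) = -7 + (R² + 3) = -7 + (3 + R²) = -4 + R²)
X = 29396 (X = 4*(17954 - (-4 + (-103)²)) = 4*(17954 - (-4 + 10609)) = 4*(17954 - 1*10605) = 4*(17954 - 10605) = 4*7349 = 29396)
-23541/X + 45145/((-16560 - 11920) + Y(-70, 55)) = -23541/29396 + 45145/((-16560 - 11920) + 55) = -23541*1/29396 + 45145/(-28480 + 55) = -23541/29396 + 45145/(-28425) = -23541/29396 + 45145*(-1/28425) = -23541/29396 - 9029/5685 = -399247069/167116260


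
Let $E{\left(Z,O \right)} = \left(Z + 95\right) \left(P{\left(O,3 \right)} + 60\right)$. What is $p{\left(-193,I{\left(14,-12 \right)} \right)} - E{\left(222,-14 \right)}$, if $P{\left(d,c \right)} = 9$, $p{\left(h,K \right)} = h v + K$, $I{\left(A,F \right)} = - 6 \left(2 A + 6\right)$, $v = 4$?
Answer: $-22849$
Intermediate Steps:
$I{\left(A,F \right)} = -36 - 12 A$ ($I{\left(A,F \right)} = - 6 \left(6 + 2 A\right) = -36 - 12 A$)
$p{\left(h,K \right)} = K + 4 h$ ($p{\left(h,K \right)} = h 4 + K = 4 h + K = K + 4 h$)
$E{\left(Z,O \right)} = 6555 + 69 Z$ ($E{\left(Z,O \right)} = \left(Z + 95\right) \left(9 + 60\right) = \left(95 + Z\right) 69 = 6555 + 69 Z$)
$p{\left(-193,I{\left(14,-12 \right)} \right)} - E{\left(222,-14 \right)} = \left(\left(-36 - 168\right) + 4 \left(-193\right)\right) - \left(6555 + 69 \cdot 222\right) = \left(\left(-36 - 168\right) - 772\right) - \left(6555 + 15318\right) = \left(-204 - 772\right) - 21873 = -976 - 21873 = -22849$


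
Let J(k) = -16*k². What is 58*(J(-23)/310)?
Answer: -245456/155 ≈ -1583.6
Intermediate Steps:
58*(J(-23)/310) = 58*(-16*(-23)²/310) = 58*(-16*529*(1/310)) = 58*(-8464*1/310) = 58*(-4232/155) = -245456/155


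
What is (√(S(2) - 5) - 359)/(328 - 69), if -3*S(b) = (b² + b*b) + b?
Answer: -359/259 + 5*I*√3/777 ≈ -1.3861 + 0.011146*I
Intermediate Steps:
S(b) = -2*b²/3 - b/3 (S(b) = -((b² + b*b) + b)/3 = -((b² + b²) + b)/3 = -(2*b² + b)/3 = -(b + 2*b²)/3 = -2*b²/3 - b/3)
(√(S(2) - 5) - 359)/(328 - 69) = (√(-⅓*2*(1 + 2*2) - 5) - 359)/(328 - 69) = (√(-⅓*2*(1 + 4) - 5) - 359)/259 = (√(-⅓*2*5 - 5) - 359)*(1/259) = (√(-10/3 - 5) - 359)*(1/259) = (√(-25/3) - 359)*(1/259) = (5*I*√3/3 - 359)*(1/259) = (-359 + 5*I*√3/3)*(1/259) = -359/259 + 5*I*√3/777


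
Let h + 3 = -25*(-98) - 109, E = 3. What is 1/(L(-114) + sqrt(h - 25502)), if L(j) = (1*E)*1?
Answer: 3/23173 - 2*I*sqrt(5791)/23173 ≈ 0.00012946 - 0.0065679*I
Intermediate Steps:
h = 2338 (h = -3 + (-25*(-98) - 109) = -3 + (2450 - 109) = -3 + 2341 = 2338)
L(j) = 3 (L(j) = (1*3)*1 = 3*1 = 3)
1/(L(-114) + sqrt(h - 25502)) = 1/(3 + sqrt(2338 - 25502)) = 1/(3 + sqrt(-23164)) = 1/(3 + 2*I*sqrt(5791))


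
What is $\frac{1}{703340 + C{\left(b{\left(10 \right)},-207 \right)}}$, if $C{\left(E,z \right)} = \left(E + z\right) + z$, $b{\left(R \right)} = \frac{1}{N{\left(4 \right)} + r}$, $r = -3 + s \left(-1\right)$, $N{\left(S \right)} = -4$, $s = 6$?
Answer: $\frac{13}{9138037} \approx 1.4226 \cdot 10^{-6}$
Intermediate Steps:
$r = -9$ ($r = -3 + 6 \left(-1\right) = -3 - 6 = -9$)
$b{\left(R \right)} = - \frac{1}{13}$ ($b{\left(R \right)} = \frac{1}{-4 - 9} = \frac{1}{-13} = - \frac{1}{13}$)
$C{\left(E,z \right)} = E + 2 z$
$\frac{1}{703340 + C{\left(b{\left(10 \right)},-207 \right)}} = \frac{1}{703340 + \left(- \frac{1}{13} + 2 \left(-207\right)\right)} = \frac{1}{703340 - \frac{5383}{13}} = \frac{1}{\frac{9138037}{13}} = \frac{13}{9138037}$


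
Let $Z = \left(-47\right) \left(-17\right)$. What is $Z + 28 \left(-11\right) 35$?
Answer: $-9981$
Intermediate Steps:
$Z = 799$
$Z + 28 \left(-11\right) 35 = 799 + 28 \left(-11\right) 35 = 799 - 10780 = -9981$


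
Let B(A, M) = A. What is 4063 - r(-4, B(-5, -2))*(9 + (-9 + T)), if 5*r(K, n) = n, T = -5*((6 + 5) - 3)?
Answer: 4023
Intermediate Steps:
T = -40 (T = -5*(11 - 3) = -5*8 = -40)
r(K, n) = n/5
4063 - r(-4, B(-5, -2))*(9 + (-9 + T)) = 4063 - (1/5)*(-5)*(9 + (-9 - 40)) = 4063 - (-1)*(9 - 49) = 4063 - (-1)*(-40) = 4063 - 1*40 = 4063 - 40 = 4023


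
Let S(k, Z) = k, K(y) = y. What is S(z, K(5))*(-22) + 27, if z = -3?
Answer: 93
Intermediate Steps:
S(z, K(5))*(-22) + 27 = -3*(-22) + 27 = 66 + 27 = 93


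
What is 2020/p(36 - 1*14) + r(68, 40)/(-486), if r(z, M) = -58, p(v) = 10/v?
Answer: 1079921/243 ≈ 4444.1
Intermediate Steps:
2020/p(36 - 1*14) + r(68, 40)/(-486) = 2020/((10/(36 - 1*14))) - 58/(-486) = 2020/((10/(36 - 14))) - 58*(-1/486) = 2020/((10/22)) + 29/243 = 2020/((10*(1/22))) + 29/243 = 2020/(5/11) + 29/243 = 2020*(11/5) + 29/243 = 4444 + 29/243 = 1079921/243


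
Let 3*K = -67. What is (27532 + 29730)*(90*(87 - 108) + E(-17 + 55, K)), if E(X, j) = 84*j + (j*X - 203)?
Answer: -827607686/3 ≈ -2.7587e+8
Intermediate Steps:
K = -67/3 (K = (⅓)*(-67) = -67/3 ≈ -22.333)
E(X, j) = -203 + 84*j + X*j (E(X, j) = 84*j + (X*j - 203) = 84*j + (-203 + X*j) = -203 + 84*j + X*j)
(27532 + 29730)*(90*(87 - 108) + E(-17 + 55, K)) = (27532 + 29730)*(90*(87 - 108) + (-203 + 84*(-67/3) + (-17 + 55)*(-67/3))) = 57262*(90*(-21) + (-203 - 1876 + 38*(-67/3))) = 57262*(-1890 + (-203 - 1876 - 2546/3)) = 57262*(-1890 - 8783/3) = 57262*(-14453/3) = -827607686/3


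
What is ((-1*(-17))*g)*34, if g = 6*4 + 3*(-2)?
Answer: 10404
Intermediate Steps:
g = 18 (g = 24 - 6 = 18)
((-1*(-17))*g)*34 = (-1*(-17)*18)*34 = (17*18)*34 = 306*34 = 10404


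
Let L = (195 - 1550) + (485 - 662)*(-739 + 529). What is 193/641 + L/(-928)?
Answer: -785459/20512 ≈ -38.293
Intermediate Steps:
L = 35815 (L = -1355 - 177*(-210) = -1355 + 37170 = 35815)
193/641 + L/(-928) = 193/641 + 35815/(-928) = 193*(1/641) + 35815*(-1/928) = 193/641 - 1235/32 = -785459/20512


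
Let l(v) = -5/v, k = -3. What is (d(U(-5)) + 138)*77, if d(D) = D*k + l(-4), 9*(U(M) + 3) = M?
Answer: 138523/12 ≈ 11544.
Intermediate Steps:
U(M) = -3 + M/9
d(D) = 5/4 - 3*D (d(D) = D*(-3) - 5/(-4) = -3*D - 5*(-¼) = -3*D + 5/4 = 5/4 - 3*D)
(d(U(-5)) + 138)*77 = ((5/4 - 3*(-3 + (⅑)*(-5))) + 138)*77 = ((5/4 - 3*(-3 - 5/9)) + 138)*77 = ((5/4 - 3*(-32/9)) + 138)*77 = ((5/4 + 32/3) + 138)*77 = (143/12 + 138)*77 = (1799/12)*77 = 138523/12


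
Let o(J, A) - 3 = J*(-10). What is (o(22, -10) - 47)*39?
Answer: -10296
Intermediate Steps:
o(J, A) = 3 - 10*J (o(J, A) = 3 + J*(-10) = 3 - 10*J)
(o(22, -10) - 47)*39 = ((3 - 10*22) - 47)*39 = ((3 - 220) - 47)*39 = (-217 - 47)*39 = -264*39 = -10296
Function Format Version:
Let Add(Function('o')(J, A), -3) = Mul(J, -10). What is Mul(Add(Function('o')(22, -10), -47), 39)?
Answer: -10296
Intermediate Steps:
Function('o')(J, A) = Add(3, Mul(-10, J)) (Function('o')(J, A) = Add(3, Mul(J, -10)) = Add(3, Mul(-10, J)))
Mul(Add(Function('o')(22, -10), -47), 39) = Mul(Add(Add(3, Mul(-10, 22)), -47), 39) = Mul(Add(Add(3, -220), -47), 39) = Mul(Add(-217, -47), 39) = Mul(-264, 39) = -10296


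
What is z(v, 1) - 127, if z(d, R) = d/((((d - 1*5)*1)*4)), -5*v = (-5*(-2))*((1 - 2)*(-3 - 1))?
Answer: -1649/13 ≈ -126.85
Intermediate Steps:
v = -8 (v = -(-5*(-2))*(1 - 2)*(-3 - 1)/5 = -2*(-1*(-4)) = -2*4 = -⅕*40 = -8)
z(d, R) = d/(-20 + 4*d) (z(d, R) = d/((((d - 5)*1)*4)) = d/((((-5 + d)*1)*4)) = d/(((-5 + d)*4)) = d/(-20 + 4*d))
z(v, 1) - 127 = (¼)*(-8)/(-5 - 8) - 127 = (¼)*(-8)/(-13) - 127 = (¼)*(-8)*(-1/13) - 127 = 2/13 - 127 = -1649/13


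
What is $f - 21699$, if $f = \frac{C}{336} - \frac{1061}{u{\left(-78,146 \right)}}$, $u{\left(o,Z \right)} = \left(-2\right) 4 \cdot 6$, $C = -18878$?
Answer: $- \frac{2434105}{112} \approx -21733.0$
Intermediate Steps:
$u{\left(o,Z \right)} = -48$ ($u{\left(o,Z \right)} = \left(-8\right) 6 = -48$)
$f = - \frac{3817}{112}$ ($f = - \frac{18878}{336} - \frac{1061}{-48} = \left(-18878\right) \frac{1}{336} - - \frac{1061}{48} = - \frac{9439}{168} + \frac{1061}{48} = - \frac{3817}{112} \approx -34.08$)
$f - 21699 = - \frac{3817}{112} - 21699 = - \frac{2434105}{112}$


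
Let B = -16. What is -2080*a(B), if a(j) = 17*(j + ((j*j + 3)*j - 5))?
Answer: 147274400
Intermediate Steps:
a(j) = -85 + 17*j + 17*j*(3 + j²) (a(j) = 17*(j + ((j² + 3)*j - 5)) = 17*(j + ((3 + j²)*j - 5)) = 17*(j + (j*(3 + j²) - 5)) = 17*(j + (-5 + j*(3 + j²))) = 17*(-5 + j + j*(3 + j²)) = -85 + 17*j + 17*j*(3 + j²))
-2080*a(B) = -2080*(-85 + 17*(-16)³ + 68*(-16)) = -2080*(-85 + 17*(-4096) - 1088) = -2080*(-85 - 69632 - 1088) = -2080*(-70805) = 147274400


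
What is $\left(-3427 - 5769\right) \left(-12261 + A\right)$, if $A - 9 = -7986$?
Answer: $186108648$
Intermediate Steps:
$A = -7977$ ($A = 9 - 7986 = -7977$)
$\left(-3427 - 5769\right) \left(-12261 + A\right) = \left(-3427 - 5769\right) \left(-12261 - 7977\right) = \left(-9196\right) \left(-20238\right) = 186108648$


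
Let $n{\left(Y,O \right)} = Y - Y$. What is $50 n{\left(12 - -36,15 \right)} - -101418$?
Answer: $101418$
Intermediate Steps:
$n{\left(Y,O \right)} = 0$
$50 n{\left(12 - -36,15 \right)} - -101418 = 50 \cdot 0 - -101418 = 0 + 101418 = 101418$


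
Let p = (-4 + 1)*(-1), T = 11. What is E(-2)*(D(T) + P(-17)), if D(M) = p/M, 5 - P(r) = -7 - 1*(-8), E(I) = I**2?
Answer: 188/11 ≈ 17.091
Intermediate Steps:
p = 3 (p = -3*(-1) = 3)
P(r) = 4 (P(r) = 5 - (-7 - 1*(-8)) = 5 - (-7 + 8) = 5 - 1*1 = 5 - 1 = 4)
D(M) = 3/M
E(-2)*(D(T) + P(-17)) = (-2)**2*(3/11 + 4) = 4*(3*(1/11) + 4) = 4*(3/11 + 4) = 4*(47/11) = 188/11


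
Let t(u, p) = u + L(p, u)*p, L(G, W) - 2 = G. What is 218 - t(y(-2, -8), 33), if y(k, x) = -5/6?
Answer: -5617/6 ≈ -936.17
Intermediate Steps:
L(G, W) = 2 + G
y(k, x) = -5/6 (y(k, x) = -5*1/6 = -5/6)
t(u, p) = u + p*(2 + p) (t(u, p) = u + (2 + p)*p = u + p*(2 + p))
218 - t(y(-2, -8), 33) = 218 - (-5/6 + 33*(2 + 33)) = 218 - (-5/6 + 33*35) = 218 - (-5/6 + 1155) = 218 - 1*6925/6 = 218 - 6925/6 = -5617/6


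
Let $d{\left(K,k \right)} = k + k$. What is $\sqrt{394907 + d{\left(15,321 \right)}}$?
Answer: $11 \sqrt{3269} \approx 628.93$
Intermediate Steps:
$d{\left(K,k \right)} = 2 k$
$\sqrt{394907 + d{\left(15,321 \right)}} = \sqrt{394907 + 2 \cdot 321} = \sqrt{394907 + 642} = \sqrt{395549} = 11 \sqrt{3269}$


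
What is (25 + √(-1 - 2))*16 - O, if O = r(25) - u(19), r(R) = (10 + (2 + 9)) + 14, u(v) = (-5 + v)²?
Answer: 561 + 16*I*√3 ≈ 561.0 + 27.713*I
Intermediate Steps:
r(R) = 35 (r(R) = (10 + 11) + 14 = 21 + 14 = 35)
O = -161 (O = 35 - (-5 + 19)² = 35 - 1*14² = 35 - 1*196 = 35 - 196 = -161)
(25 + √(-1 - 2))*16 - O = (25 + √(-1 - 2))*16 - 1*(-161) = (25 + √(-3))*16 + 161 = (25 + I*√3)*16 + 161 = (400 + 16*I*√3) + 161 = 561 + 16*I*√3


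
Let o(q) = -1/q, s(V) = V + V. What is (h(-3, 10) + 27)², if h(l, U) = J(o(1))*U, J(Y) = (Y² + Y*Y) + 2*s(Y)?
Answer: 49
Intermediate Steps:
s(V) = 2*V
J(Y) = 2*Y² + 4*Y (J(Y) = (Y² + Y*Y) + 2*(2*Y) = (Y² + Y²) + 4*Y = 2*Y² + 4*Y)
h(l, U) = -2*U (h(l, U) = (2*(-1/1)*(2 - 1/1))*U = (2*(-1*1)*(2 - 1*1))*U = (2*(-1)*(2 - 1))*U = (2*(-1)*1)*U = -2*U)
(h(-3, 10) + 27)² = (-2*10 + 27)² = (-20 + 27)² = 7² = 49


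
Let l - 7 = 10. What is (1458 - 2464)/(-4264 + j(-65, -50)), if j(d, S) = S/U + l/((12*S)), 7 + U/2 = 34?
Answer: 5432400/23030753 ≈ 0.23588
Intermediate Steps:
U = 54 (U = -14 + 2*34 = -14 + 68 = 54)
l = 17 (l = 7 + 10 = 17)
j(d, S) = S/54 + 17/(12*S) (j(d, S) = S/54 + 17/((12*S)) = S*(1/54) + 17*(1/(12*S)) = S/54 + 17/(12*S))
(1458 - 2464)/(-4264 + j(-65, -50)) = (1458 - 2464)/(-4264 + ((1/54)*(-50) + (17/12)/(-50))) = -1006/(-4264 + (-25/27 + (17/12)*(-1/50))) = -1006/(-4264 + (-25/27 - 17/600)) = -1006/(-4264 - 5153/5400) = -1006/(-23030753/5400) = -1006*(-5400/23030753) = 5432400/23030753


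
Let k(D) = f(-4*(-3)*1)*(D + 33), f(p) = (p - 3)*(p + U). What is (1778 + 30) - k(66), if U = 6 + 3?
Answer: -16903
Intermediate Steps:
U = 9
f(p) = (-3 + p)*(9 + p) (f(p) = (p - 3)*(p + 9) = (-3 + p)*(9 + p))
k(D) = 6237 + 189*D (k(D) = (-27 + (-4*(-3)*1)**2 + 6*(-4*(-3)*1))*(D + 33) = (-27 + (12*1)**2 + 6*(12*1))*(33 + D) = (-27 + 12**2 + 6*12)*(33 + D) = (-27 + 144 + 72)*(33 + D) = 189*(33 + D) = 6237 + 189*D)
(1778 + 30) - k(66) = (1778 + 30) - (6237 + 189*66) = 1808 - (6237 + 12474) = 1808 - 1*18711 = 1808 - 18711 = -16903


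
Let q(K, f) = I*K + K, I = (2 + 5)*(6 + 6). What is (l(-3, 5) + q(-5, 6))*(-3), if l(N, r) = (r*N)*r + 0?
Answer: 1500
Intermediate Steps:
I = 84 (I = 7*12 = 84)
l(N, r) = N*r**2 (l(N, r) = (N*r)*r + 0 = N*r**2 + 0 = N*r**2)
q(K, f) = 85*K (q(K, f) = 84*K + K = 85*K)
(l(-3, 5) + q(-5, 6))*(-3) = (-3*5**2 + 85*(-5))*(-3) = (-3*25 - 425)*(-3) = (-75 - 425)*(-3) = -500*(-3) = 1500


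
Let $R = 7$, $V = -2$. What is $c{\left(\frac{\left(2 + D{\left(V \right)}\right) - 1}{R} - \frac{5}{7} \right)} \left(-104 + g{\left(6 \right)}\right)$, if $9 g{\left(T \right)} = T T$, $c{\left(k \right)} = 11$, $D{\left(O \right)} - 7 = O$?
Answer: $-1100$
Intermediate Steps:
$D{\left(O \right)} = 7 + O$
$g{\left(T \right)} = \frac{T^{2}}{9}$ ($g{\left(T \right)} = \frac{T T}{9} = \frac{T^{2}}{9}$)
$c{\left(\frac{\left(2 + D{\left(V \right)}\right) - 1}{R} - \frac{5}{7} \right)} \left(-104 + g{\left(6 \right)}\right) = 11 \left(-104 + \frac{6^{2}}{9}\right) = 11 \left(-104 + \frac{1}{9} \cdot 36\right) = 11 \left(-104 + 4\right) = 11 \left(-100\right) = -1100$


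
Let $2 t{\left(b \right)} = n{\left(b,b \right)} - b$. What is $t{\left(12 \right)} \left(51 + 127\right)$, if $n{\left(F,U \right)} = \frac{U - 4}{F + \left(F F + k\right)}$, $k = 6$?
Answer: $- \frac{86152}{81} \approx -1063.6$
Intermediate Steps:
$n{\left(F,U \right)} = \frac{-4 + U}{6 + F + F^{2}}$ ($n{\left(F,U \right)} = \frac{U - 4}{F + \left(F F + 6\right)} = \frac{-4 + U}{F + \left(F^{2} + 6\right)} = \frac{-4 + U}{F + \left(6 + F^{2}\right)} = \frac{-4 + U}{6 + F + F^{2}}$)
$t{\left(b \right)} = - \frac{b}{2} + \frac{-4 + b}{2 \left(6 + b + b^{2}\right)}$ ($t{\left(b \right)} = \frac{\frac{-4 + b}{6 + b + b^{2}} - b}{2} = \frac{- b + \frac{-4 + b}{6 + b + b^{2}}}{2} = - \frac{b}{2} + \frac{-4 + b}{2 \left(6 + b + b^{2}\right)}$)
$t{\left(12 \right)} \left(51 + 127\right) = \frac{-4 + 12 - 12 \left(6 + 12 + 12^{2}\right)}{2 \left(6 + 12 + 12^{2}\right)} \left(51 + 127\right) = \frac{-4 + 12 - 12 \left(6 + 12 + 144\right)}{2 \left(6 + 12 + 144\right)} 178 = \frac{-4 + 12 - 12 \cdot 162}{2 \cdot 162} \cdot 178 = \frac{1}{2} \cdot \frac{1}{162} \left(-4 + 12 - 1944\right) 178 = \frac{1}{2} \cdot \frac{1}{162} \left(-1936\right) 178 = \left(- \frac{484}{81}\right) 178 = - \frac{86152}{81}$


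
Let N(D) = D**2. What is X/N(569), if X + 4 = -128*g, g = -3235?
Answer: 414076/323761 ≈ 1.2790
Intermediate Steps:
X = 414076 (X = -4 - 128*(-3235) = -4 + 414080 = 414076)
X/N(569) = 414076/(569**2) = 414076/323761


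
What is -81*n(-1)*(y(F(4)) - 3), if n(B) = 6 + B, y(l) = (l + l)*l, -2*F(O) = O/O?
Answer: 2025/2 ≈ 1012.5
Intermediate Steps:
F(O) = -½ (F(O) = -O/(2*O) = -½*1 = -½)
y(l) = 2*l² (y(l) = (2*l)*l = 2*l²)
-81*n(-1)*(y(F(4)) - 3) = -81*(6 - 1)*(2*(-½)² - 3) = -405*(2*(¼) - 3) = -405*(½ - 3) = -405*(-5)/2 = -81*(-25/2) = 2025/2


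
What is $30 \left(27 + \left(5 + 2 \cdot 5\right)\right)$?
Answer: $1260$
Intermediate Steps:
$30 \left(27 + \left(5 + 2 \cdot 5\right)\right) = 30 \left(27 + \left(5 + 10\right)\right) = 30 \left(27 + 15\right) = 30 \cdot 42 = 1260$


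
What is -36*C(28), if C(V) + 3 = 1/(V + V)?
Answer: 1503/14 ≈ 107.36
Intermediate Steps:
C(V) = -3 + 1/(2*V) (C(V) = -3 + 1/(V + V) = -3 + 1/(2*V))
-36*C(28) = -36*(-3 + (½)/28) = -36*(-3 + (½)*(1/28)) = -36*(-3 + 1/56) = -36*(-167/56) = 1503/14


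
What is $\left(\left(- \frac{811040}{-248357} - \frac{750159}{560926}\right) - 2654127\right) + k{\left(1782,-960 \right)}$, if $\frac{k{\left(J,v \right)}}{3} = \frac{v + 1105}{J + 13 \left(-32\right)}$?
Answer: $- \frac{126268207844871511243}{47574330365753} \approx -2.6541 \cdot 10^{6}$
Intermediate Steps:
$k{\left(J,v \right)} = \frac{3 \left(1105 + v\right)}{-416 + J}$ ($k{\left(J,v \right)} = 3 \frac{v + 1105}{J + 13 \left(-32\right)} = 3 \frac{1105 + v}{J - 416} = 3 \frac{1105 + v}{-416 + J} = \frac{3 \left(1105 + v\right)}{-416 + J}$)
$\left(\left(- \frac{811040}{-248357} - \frac{750159}{560926}\right) - 2654127\right) + k{\left(1782,-960 \right)} = \left(\left(- \frac{811040}{-248357} - \frac{750159}{560926}\right) - 2654127\right) + \frac{3 \left(1105 - 960\right)}{-416 + 1782} = \left(\left(\left(-811040\right) \left(- \frac{1}{248357}\right) - \frac{750159}{560926}\right) - 2654127\right) + 3 \cdot \frac{1}{1366} \cdot 145 = \left(\left(\frac{811040}{248357} - \frac{750159}{560926}\right) - 2654127\right) + 3 \cdot \frac{1}{1366} \cdot 145 = \left(\frac{268626184277}{139309898582} - 2654127\right) + \frac{435}{1366} = - \frac{369745894567563637}{139309898582} + \frac{435}{1366} = - \frac{126268207844871511243}{47574330365753}$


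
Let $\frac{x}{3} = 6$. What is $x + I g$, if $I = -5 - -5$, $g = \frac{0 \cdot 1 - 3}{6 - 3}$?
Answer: $18$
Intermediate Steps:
$x = 18$ ($x = 3 \cdot 6 = 18$)
$g = -1$ ($g = \frac{0 - 3}{3} = \left(-3\right) \frac{1}{3} = -1$)
$I = 0$ ($I = -5 + 5 = 0$)
$x + I g = 18 + 0 \left(-1\right) = 18 + 0 = 18$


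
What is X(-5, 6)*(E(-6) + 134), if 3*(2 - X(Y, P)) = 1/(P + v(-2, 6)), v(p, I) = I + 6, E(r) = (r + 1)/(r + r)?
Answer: 172591/648 ≈ 266.34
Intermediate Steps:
E(r) = (1 + r)/(2*r) (E(r) = (1 + r)/((2*r)) = (1 + r)*(1/(2*r)) = (1 + r)/(2*r))
v(p, I) = 6 + I
X(Y, P) = 2 - 1/(3*(12 + P)) (X(Y, P) = 2 - 1/(3*(P + (6 + 6))) = 2 - 1/(3*(P + 12)) = 2 - 1/(3*(12 + P)))
X(-5, 6)*(E(-6) + 134) = ((71 + 6*6)/(3*(12 + 6)))*((1/2)*(1 - 6)/(-6) + 134) = ((1/3)*(71 + 36)/18)*((1/2)*(-1/6)*(-5) + 134) = ((1/3)*(1/18)*107)*(5/12 + 134) = (107/54)*(1613/12) = 172591/648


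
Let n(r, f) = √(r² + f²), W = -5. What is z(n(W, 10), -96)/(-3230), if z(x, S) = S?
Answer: 48/1615 ≈ 0.029721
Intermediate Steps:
n(r, f) = √(f² + r²)
z(n(W, 10), -96)/(-3230) = -96/(-3230) = -96*(-1/3230) = 48/1615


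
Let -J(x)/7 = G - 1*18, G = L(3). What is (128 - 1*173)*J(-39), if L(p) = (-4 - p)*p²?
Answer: -25515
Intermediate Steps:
L(p) = p²*(-4 - p)
G = -63 (G = 3²*(-4 - 1*3) = 9*(-4 - 3) = 9*(-7) = -63)
J(x) = 567 (J(x) = -7*(-63 - 1*18) = -7*(-63 - 18) = -7*(-81) = 567)
(128 - 1*173)*J(-39) = (128 - 1*173)*567 = (128 - 173)*567 = -45*567 = -25515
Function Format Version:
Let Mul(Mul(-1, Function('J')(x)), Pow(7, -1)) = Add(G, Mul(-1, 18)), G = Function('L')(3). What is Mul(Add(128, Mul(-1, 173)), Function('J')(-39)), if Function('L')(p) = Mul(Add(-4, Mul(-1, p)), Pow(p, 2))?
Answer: -25515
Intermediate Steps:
Function('L')(p) = Mul(Pow(p, 2), Add(-4, Mul(-1, p)))
G = -63 (G = Mul(Pow(3, 2), Add(-4, Mul(-1, 3))) = Mul(9, Add(-4, -3)) = Mul(9, -7) = -63)
Function('J')(x) = 567 (Function('J')(x) = Mul(-7, Add(-63, Mul(-1, 18))) = Mul(-7, Add(-63, -18)) = Mul(-7, -81) = 567)
Mul(Add(128, Mul(-1, 173)), Function('J')(-39)) = Mul(Add(128, Mul(-1, 173)), 567) = Mul(Add(128, -173), 567) = Mul(-45, 567) = -25515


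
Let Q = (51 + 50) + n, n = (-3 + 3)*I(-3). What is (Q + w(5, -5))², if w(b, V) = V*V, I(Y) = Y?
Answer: 15876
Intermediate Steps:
w(b, V) = V²
n = 0 (n = (-3 + 3)*(-3) = 0*(-3) = 0)
Q = 101 (Q = (51 + 50) + 0 = 101 + 0 = 101)
(Q + w(5, -5))² = (101 + (-5)²)² = (101 + 25)² = 126² = 15876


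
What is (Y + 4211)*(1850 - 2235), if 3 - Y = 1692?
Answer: -970970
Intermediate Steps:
Y = -1689 (Y = 3 - 1*1692 = 3 - 1692 = -1689)
(Y + 4211)*(1850 - 2235) = (-1689 + 4211)*(1850 - 2235) = 2522*(-385) = -970970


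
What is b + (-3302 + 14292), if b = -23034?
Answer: -12044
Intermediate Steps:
b + (-3302 + 14292) = -23034 + (-3302 + 14292) = -23034 + 10990 = -12044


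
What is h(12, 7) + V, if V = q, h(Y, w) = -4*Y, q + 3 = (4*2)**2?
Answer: 13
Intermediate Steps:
q = 61 (q = -3 + (4*2)**2 = -3 + 8**2 = -3 + 64 = 61)
V = 61
h(12, 7) + V = -4*12 + 61 = -48 + 61 = 13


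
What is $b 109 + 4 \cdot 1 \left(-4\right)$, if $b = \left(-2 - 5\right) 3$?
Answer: $-2305$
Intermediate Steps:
$b = -21$ ($b = \left(-7\right) 3 = -21$)
$b 109 + 4 \cdot 1 \left(-4\right) = \left(-21\right) 109 + 4 \cdot 1 \left(-4\right) = -2289 + 4 \left(-4\right) = -2289 - 16 = -2305$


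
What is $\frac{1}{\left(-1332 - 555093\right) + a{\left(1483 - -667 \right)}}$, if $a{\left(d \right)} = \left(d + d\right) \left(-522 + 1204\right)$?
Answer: $\frac{1}{2376175} \approx 4.2084 \cdot 10^{-7}$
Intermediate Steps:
$a{\left(d \right)} = 1364 d$ ($a{\left(d \right)} = 2 d 682 = 1364 d$)
$\frac{1}{\left(-1332 - 555093\right) + a{\left(1483 - -667 \right)}} = \frac{1}{\left(-1332 - 555093\right) + 1364 \left(1483 - -667\right)} = \frac{1}{\left(-1332 - 555093\right) + 1364 \left(1483 + 667\right)} = \frac{1}{-556425 + 1364 \cdot 2150} = \frac{1}{-556425 + 2932600} = \frac{1}{2376175}$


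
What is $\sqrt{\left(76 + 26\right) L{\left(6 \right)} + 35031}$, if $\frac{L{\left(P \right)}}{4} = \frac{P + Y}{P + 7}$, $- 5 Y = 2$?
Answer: $\frac{3 \sqrt{16527615}}{65} \approx 187.63$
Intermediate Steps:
$Y = - \frac{2}{5}$ ($Y = \left(- \frac{1}{5}\right) 2 = - \frac{2}{5} \approx -0.4$)
$L{\left(P \right)} = \frac{4 \left(- \frac{2}{5} + P\right)}{7 + P}$ ($L{\left(P \right)} = 4 \frac{P - \frac{2}{5}}{P + 7} = 4 \frac{- \frac{2}{5} + P}{7 + P} = \frac{4 \left(- \frac{2}{5} + P\right)}{7 + P}$)
$\sqrt{\left(76 + 26\right) L{\left(6 \right)} + 35031} = \sqrt{\left(76 + 26\right) \frac{4 \left(-2 + 5 \cdot 6\right)}{5 \left(7 + 6\right)} + 35031} = \sqrt{102 \frac{4 \left(-2 + 30\right)}{5 \cdot 13} + 35031} = \sqrt{102 \cdot \frac{4}{5} \cdot \frac{1}{13} \cdot 28 + 35031} = \sqrt{102 \cdot \frac{112}{65} + 35031} = \sqrt{\frac{11424}{65} + 35031} = \sqrt{\frac{2288439}{65}} = \frac{3 \sqrt{16527615}}{65}$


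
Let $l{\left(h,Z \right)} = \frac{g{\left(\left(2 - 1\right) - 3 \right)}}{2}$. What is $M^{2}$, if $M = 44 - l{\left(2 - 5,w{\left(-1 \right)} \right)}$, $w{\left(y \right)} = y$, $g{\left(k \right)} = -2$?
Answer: $2025$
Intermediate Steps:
$l{\left(h,Z \right)} = -1$ ($l{\left(h,Z \right)} = - \frac{2}{2} = \left(-2\right) \frac{1}{2} = -1$)
$M = 45$ ($M = 44 - -1 = 44 + 1 = 45$)
$M^{2} = 45^{2} = 2025$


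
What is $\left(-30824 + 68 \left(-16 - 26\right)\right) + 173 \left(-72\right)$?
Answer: $-46136$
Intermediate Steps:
$\left(-30824 + 68 \left(-16 - 26\right)\right) + 173 \left(-72\right) = \left(-30824 + 68 \left(-42\right)\right) - 12456 = \left(-30824 - 2856\right) - 12456 = -33680 - 12456 = -46136$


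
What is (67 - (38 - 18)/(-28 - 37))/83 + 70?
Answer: 76405/1079 ≈ 70.811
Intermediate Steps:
(67 - (38 - 18)/(-28 - 37))/83 + 70 = (67 - 20/(-65))/83 + 70 = (67 - 20*(-1)/65)/83 + 70 = (67 - 1*(-4/13))/83 + 70 = (67 + 4/13)/83 + 70 = (1/83)*(875/13) + 70 = 875/1079 + 70 = 76405/1079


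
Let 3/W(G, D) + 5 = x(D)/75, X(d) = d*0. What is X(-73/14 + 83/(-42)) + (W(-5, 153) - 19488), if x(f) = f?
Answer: -1442187/74 ≈ -19489.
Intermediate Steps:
X(d) = 0
W(G, D) = 3/(-5 + D/75)
X(-73/14 + 83/(-42)) + (W(-5, 153) - 19488) = 0 + (225/(-375 + 153) - 19488) = 0 + (225/(-222) - 19488) = 0 + (225*(-1/222) - 19488) = 0 + (-75/74 - 19488) = 0 - 1442187/74 = -1442187/74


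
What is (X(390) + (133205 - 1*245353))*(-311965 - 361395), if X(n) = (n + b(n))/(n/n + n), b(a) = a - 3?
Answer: 29526223915760/391 ≈ 7.5515e+10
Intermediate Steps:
b(a) = -3 + a
X(n) = (-3 + 2*n)/(1 + n) (X(n) = (n + (-3 + n))/(n/n + n) = (-3 + 2*n)/(1 + n))
(X(390) + (133205 - 1*245353))*(-311965 - 361395) = ((-3 + 2*390)/(1 + 390) + (133205 - 1*245353))*(-311965 - 361395) = ((-3 + 780)/391 + (133205 - 245353))*(-673360) = ((1/391)*777 - 112148)*(-673360) = (777/391 - 112148)*(-673360) = -43849091/391*(-673360) = 29526223915760/391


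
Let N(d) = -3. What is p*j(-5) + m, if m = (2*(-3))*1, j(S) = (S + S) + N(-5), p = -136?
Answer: 1762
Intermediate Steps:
j(S) = -3 + 2*S (j(S) = (S + S) - 3 = 2*S - 3 = -3 + 2*S)
m = -6 (m = -6*1 = -6)
p*j(-5) + m = -136*(-3 + 2*(-5)) - 6 = -136*(-3 - 10) - 6 = -136*(-13) - 6 = 1768 - 6 = 1762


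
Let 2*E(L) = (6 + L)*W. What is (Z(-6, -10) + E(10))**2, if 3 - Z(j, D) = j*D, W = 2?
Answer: 1681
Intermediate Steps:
E(L) = 6 + L (E(L) = ((6 + L)*2)/2 = (12 + 2*L)/2 = 6 + L)
Z(j, D) = 3 - D*j (Z(j, D) = 3 - j*D = 3 - D*j)
(Z(-6, -10) + E(10))**2 = ((3 - 1*(-10)*(-6)) + (6 + 10))**2 = ((3 - 60) + 16)**2 = (-57 + 16)**2 = (-41)**2 = 1681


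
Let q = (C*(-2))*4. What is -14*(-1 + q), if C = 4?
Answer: 462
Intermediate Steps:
q = -32 (q = (4*(-2))*4 = -8*4 = -32)
-14*(-1 + q) = -14*(-1 - 32) = -14*(-33) = 462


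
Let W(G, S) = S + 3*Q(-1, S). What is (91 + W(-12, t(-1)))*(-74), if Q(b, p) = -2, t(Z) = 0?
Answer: -6290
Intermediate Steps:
W(G, S) = -6 + S (W(G, S) = S + 3*(-2) = S - 6 = -6 + S)
(91 + W(-12, t(-1)))*(-74) = (91 + (-6 + 0))*(-74) = (91 - 6)*(-74) = 85*(-74) = -6290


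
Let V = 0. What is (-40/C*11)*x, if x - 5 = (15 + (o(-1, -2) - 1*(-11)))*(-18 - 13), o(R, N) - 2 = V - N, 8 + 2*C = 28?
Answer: 40700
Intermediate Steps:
C = 10 (C = -4 + (½)*28 = -4 + 14 = 10)
o(R, N) = 2 - N (o(R, N) = 2 + (0 - N) = 2 - N)
x = -925 (x = 5 + (15 + ((2 - 1*(-2)) - 1*(-11)))*(-18 - 13) = 5 + (15 + ((2 + 2) + 11))*(-31) = 5 + (15 + (4 + 11))*(-31) = 5 + (15 + 15)*(-31) = 5 + 30*(-31) = 5 - 930 = -925)
(-40/C*11)*x = (-40/10*11)*(-925) = (-40*⅒*11)*(-925) = -4*11*(-925) = -44*(-925) = 40700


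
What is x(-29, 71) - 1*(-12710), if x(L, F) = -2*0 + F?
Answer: 12781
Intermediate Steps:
x(L, F) = F (x(L, F) = 0 + F = F)
x(-29, 71) - 1*(-12710) = 71 - 1*(-12710) = 71 + 12710 = 12781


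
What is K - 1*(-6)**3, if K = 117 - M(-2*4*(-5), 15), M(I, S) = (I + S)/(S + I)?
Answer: 332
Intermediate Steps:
M(I, S) = 1 (M(I, S) = (I + S)/(I + S) = 1)
K = 116 (K = 117 - 1*1 = 117 - 1 = 116)
K - 1*(-6)**3 = 116 - 1*(-6)**3 = 116 - 1*(-216) = 116 + 216 = 332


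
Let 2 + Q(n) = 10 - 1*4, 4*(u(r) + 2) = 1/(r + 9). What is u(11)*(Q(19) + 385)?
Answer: -61851/80 ≈ -773.14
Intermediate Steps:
u(r) = -2 + 1/(4*(9 + r)) (u(r) = -2 + 1/(4*(r + 9)) = -2 + 1/(4*(9 + r)))
Q(n) = 4 (Q(n) = -2 + (10 - 1*4) = -2 + (10 - 4) = -2 + 6 = 4)
u(11)*(Q(19) + 385) = ((-71 - 8*11)/(4*(9 + 11)))*(4 + 385) = ((¼)*(-71 - 88)/20)*389 = ((¼)*(1/20)*(-159))*389 = -159/80*389 = -61851/80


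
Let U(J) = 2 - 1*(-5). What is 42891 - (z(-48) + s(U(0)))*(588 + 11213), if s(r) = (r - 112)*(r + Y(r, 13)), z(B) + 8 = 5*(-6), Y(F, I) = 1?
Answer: 10404169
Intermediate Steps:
z(B) = -38 (z(B) = -8 + 5*(-6) = -8 - 30 = -38)
U(J) = 7 (U(J) = 2 + 5 = 7)
s(r) = (1 + r)*(-112 + r) (s(r) = (r - 112)*(r + 1) = (-112 + r)*(1 + r) = (1 + r)*(-112 + r))
42891 - (z(-48) + s(U(0)))*(588 + 11213) = 42891 - (-38 + (-112 + 7² - 111*7))*(588 + 11213) = 42891 - (-38 + (-112 + 49 - 777))*11801 = 42891 - (-38 - 840)*11801 = 42891 - (-878)*11801 = 42891 - 1*(-10361278) = 42891 + 10361278 = 10404169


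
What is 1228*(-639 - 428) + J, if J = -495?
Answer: -1310771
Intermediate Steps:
1228*(-639 - 428) + J = 1228*(-639 - 428) - 495 = 1228*(-1067) - 495 = -1310276 - 495 = -1310771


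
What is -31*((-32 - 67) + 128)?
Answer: -899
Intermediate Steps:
-31*((-32 - 67) + 128) = -31*(-99 + 128) = -31*29 = -899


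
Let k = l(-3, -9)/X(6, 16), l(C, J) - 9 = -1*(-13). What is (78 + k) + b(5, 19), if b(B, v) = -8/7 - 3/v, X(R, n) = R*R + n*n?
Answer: 1490809/19418 ≈ 76.775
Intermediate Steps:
l(C, J) = 22 (l(C, J) = 9 - 1*(-13) = 9 + 13 = 22)
X(R, n) = R² + n²
b(B, v) = -8/7 - 3/v (b(B, v) = -8*⅐ - 3/v = -8/7 - 3/v)
k = 11/146 (k = 22/(6² + 16²) = 22/(36 + 256) = 22/292 = 22*(1/292) = 11/146 ≈ 0.075342)
(78 + k) + b(5, 19) = (78 + 11/146) + (-8/7 - 3/19) = 11399/146 + (-8/7 - 3*1/19) = 11399/146 + (-8/7 - 3/19) = 11399/146 - 173/133 = 1490809/19418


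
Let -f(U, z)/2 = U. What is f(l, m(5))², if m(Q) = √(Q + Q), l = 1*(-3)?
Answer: 36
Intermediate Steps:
l = -3
m(Q) = √2*√Q (m(Q) = √(2*Q) = √2*√Q)
f(U, z) = -2*U
f(l, m(5))² = (-2*(-3))² = 6² = 36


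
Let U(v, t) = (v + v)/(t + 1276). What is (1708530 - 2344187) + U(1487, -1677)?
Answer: -254901431/401 ≈ -6.3566e+5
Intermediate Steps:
U(v, t) = 2*v/(1276 + t) (U(v, t) = (2*v)/(1276 + t) = 2*v/(1276 + t))
(1708530 - 2344187) + U(1487, -1677) = (1708530 - 2344187) + 2*1487/(1276 - 1677) = -635657 + 2*1487/(-401) = -635657 + 2*1487*(-1/401) = -635657 - 2974/401 = -254901431/401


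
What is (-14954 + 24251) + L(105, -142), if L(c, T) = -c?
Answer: 9192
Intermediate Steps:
(-14954 + 24251) + L(105, -142) = (-14954 + 24251) - 1*105 = 9297 - 105 = 9192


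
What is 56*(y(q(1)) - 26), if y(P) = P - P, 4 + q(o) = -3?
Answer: -1456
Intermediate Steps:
q(o) = -7 (q(o) = -4 - 3 = -7)
y(P) = 0
56*(y(q(1)) - 26) = 56*(0 - 26) = 56*(-26) = -1456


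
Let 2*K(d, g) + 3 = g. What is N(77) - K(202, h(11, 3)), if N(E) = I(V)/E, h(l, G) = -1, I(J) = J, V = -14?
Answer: 20/11 ≈ 1.8182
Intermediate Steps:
K(d, g) = -3/2 + g/2
N(E) = -14/E
N(77) - K(202, h(11, 3)) = -14/77 - (-3/2 + (½)*(-1)) = -14*1/77 - (-3/2 - ½) = -2/11 - 1*(-2) = -2/11 + 2 = 20/11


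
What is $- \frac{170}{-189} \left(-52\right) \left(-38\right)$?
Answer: $\frac{335920}{189} \approx 1777.4$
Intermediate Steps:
$- \frac{170}{-189} \left(-52\right) \left(-38\right) = - 170 \left(- \frac{1}{189}\right) \left(-52\right) \left(-38\right) = - \left(- \frac{170}{189}\right) \left(-52\right) \left(-38\right) = - \frac{8840 \left(-38\right)}{189} = \left(-1\right) \left(- \frac{335920}{189}\right) = \frac{335920}{189}$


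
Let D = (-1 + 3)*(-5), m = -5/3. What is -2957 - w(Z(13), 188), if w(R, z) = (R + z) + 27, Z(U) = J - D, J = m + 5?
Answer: -9556/3 ≈ -3185.3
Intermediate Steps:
m = -5/3 (m = -5*⅓ = -5/3 ≈ -1.6667)
D = -10 (D = 2*(-5) = -10)
J = 10/3 (J = -5/3 + 5 = 10/3 ≈ 3.3333)
Z(U) = 40/3 (Z(U) = 10/3 - 1*(-10) = 10/3 + 10 = 40/3)
w(R, z) = 27 + R + z
-2957 - w(Z(13), 188) = -2957 - (27 + 40/3 + 188) = -2957 - 1*685/3 = -2957 - 685/3 = -9556/3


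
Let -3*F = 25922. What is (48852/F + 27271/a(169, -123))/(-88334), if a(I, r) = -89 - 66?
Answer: 364817521/177459030970 ≈ 0.0020558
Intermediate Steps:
a(I, r) = -155
F = -25922/3 (F = -⅓*25922 = -25922/3 ≈ -8640.7)
(48852/F + 27271/a(169, -123))/(-88334) = (48852/(-25922/3) + 27271/(-155))/(-88334) = (48852*(-3/25922) + 27271*(-1/155))*(-1/88334) = (-73278/12961 - 27271/155)*(-1/88334) = -364817521/2008955*(-1/88334) = 364817521/177459030970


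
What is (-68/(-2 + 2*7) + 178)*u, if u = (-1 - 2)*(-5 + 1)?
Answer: 2068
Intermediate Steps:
u = 12 (u = -3*(-4) = 12)
(-68/(-2 + 2*7) + 178)*u = (-68/(-2 + 2*7) + 178)*12 = (-68/(-2 + 14) + 178)*12 = (-68/12 + 178)*12 = (-68*1/12 + 178)*12 = (-17/3 + 178)*12 = (517/3)*12 = 2068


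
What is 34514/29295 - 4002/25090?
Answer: 74871767/73501155 ≈ 1.0186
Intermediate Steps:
34514/29295 - 4002/25090 = 34514*(1/29295) - 4002*1/25090 = 34514/29295 - 2001/12545 = 74871767/73501155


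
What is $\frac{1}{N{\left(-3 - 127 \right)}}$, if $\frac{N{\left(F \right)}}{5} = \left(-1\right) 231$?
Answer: $- \frac{1}{1155} \approx -0.0008658$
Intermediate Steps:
$N{\left(F \right)} = -1155$ ($N{\left(F \right)} = 5 \left(\left(-1\right) 231\right) = 5 \left(-231\right) = -1155$)
$\frac{1}{N{\left(-3 - 127 \right)}} = \frac{1}{-1155} = - \frac{1}{1155}$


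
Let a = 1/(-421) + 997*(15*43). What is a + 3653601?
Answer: 1808896385/421 ≈ 4.2967e+6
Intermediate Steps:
a = 270730364/421 (a = -1/421 + 997*645 = -1/421 + 643065 = 270730364/421 ≈ 6.4307e+5)
a + 3653601 = 270730364/421 + 3653601 = 1808896385/421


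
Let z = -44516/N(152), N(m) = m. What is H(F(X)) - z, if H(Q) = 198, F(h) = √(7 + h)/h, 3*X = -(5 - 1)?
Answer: 18653/38 ≈ 490.87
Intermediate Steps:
X = -4/3 (X = (-(5 - 1))/3 = (-1*4)/3 = (⅓)*(-4) = -4/3 ≈ -1.3333)
F(h) = √(7 + h)/h
z = -11129/38 (z = -44516/152 = -44516*1/152 = -11129/38 ≈ -292.87)
H(F(X)) - z = 198 - 1*(-11129/38) = 198 + 11129/38 = 18653/38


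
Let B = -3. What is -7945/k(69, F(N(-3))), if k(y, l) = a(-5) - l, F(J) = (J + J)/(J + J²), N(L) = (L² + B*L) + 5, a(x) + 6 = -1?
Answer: 19068/17 ≈ 1121.6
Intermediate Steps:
a(x) = -7 (a(x) = -6 - 1 = -7)
N(L) = 5 + L² - 3*L (N(L) = (L² - 3*L) + 5 = 5 + L² - 3*L)
F(J) = 2*J/(J + J²) (F(J) = (2*J)/(J + J²) = 2*J/(J + J²))
k(y, l) = -7 - l
-7945/k(69, F(N(-3))) = -7945/(-7 - 2/(1 + (5 + (-3)² - 3*(-3)))) = -7945/(-7 - 2/(1 + (5 + 9 + 9))) = -7945/(-7 - 2/(1 + 23)) = -7945/(-7 - 2/24) = -7945/(-7 - 1*1/12) = -7945/(-7 - 1/12) = -7945/(-85/12) = -7945*(-12/85) = 19068/17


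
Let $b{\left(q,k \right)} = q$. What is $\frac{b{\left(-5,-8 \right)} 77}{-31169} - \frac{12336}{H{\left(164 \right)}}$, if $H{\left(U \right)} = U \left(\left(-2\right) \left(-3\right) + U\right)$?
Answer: $- \frac{46720873}{108623965} \approx -0.43012$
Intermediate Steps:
$H{\left(U \right)} = U \left(6 + U\right)$
$\frac{b{\left(-5,-8 \right)} 77}{-31169} - \frac{12336}{H{\left(164 \right)}} = \frac{\left(-5\right) 77}{-31169} - \frac{12336}{164 \left(6 + 164\right)} = \left(-385\right) \left(- \frac{1}{31169}\right) - \frac{12336}{164 \cdot 170} = \frac{385}{31169} - \frac{12336}{27880} = \frac{385}{31169} - \frac{1542}{3485} = - \frac{46720873}{108623965}$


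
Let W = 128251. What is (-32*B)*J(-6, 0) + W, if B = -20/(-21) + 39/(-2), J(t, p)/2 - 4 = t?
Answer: 2643415/21 ≈ 1.2588e+5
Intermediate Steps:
J(t, p) = 8 + 2*t
B = -779/42 (B = -20*(-1/21) + 39*(-½) = 20/21 - 39/2 = -779/42 ≈ -18.548)
(-32*B)*J(-6, 0) + W = (-32*(-779/42))*(8 + 2*(-6)) + 128251 = 12464*(8 - 12)/21 + 128251 = (12464/21)*(-4) + 128251 = -49856/21 + 128251 = 2643415/21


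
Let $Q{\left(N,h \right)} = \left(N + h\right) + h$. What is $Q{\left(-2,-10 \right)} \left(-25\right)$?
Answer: $550$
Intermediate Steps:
$Q{\left(N,h \right)} = N + 2 h$
$Q{\left(-2,-10 \right)} \left(-25\right) = \left(-2 + 2 \left(-10\right)\right) \left(-25\right) = \left(-2 - 20\right) \left(-25\right) = \left(-22\right) \left(-25\right) = 550$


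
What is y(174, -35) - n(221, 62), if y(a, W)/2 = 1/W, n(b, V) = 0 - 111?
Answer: 3883/35 ≈ 110.94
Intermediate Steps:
n(b, V) = -111
y(a, W) = 2/W
y(174, -35) - n(221, 62) = 2/(-35) - 1*(-111) = 2*(-1/35) + 111 = -2/35 + 111 = 3883/35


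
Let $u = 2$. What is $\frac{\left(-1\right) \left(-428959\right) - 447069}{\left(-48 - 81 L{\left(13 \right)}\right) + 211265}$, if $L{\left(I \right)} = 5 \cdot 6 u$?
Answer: $- \frac{18110}{206357} \approx -0.087761$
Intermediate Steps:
$L{\left(I \right)} = 60$ ($L{\left(I \right)} = 5 \cdot 6 \cdot 2 = 30 \cdot 2 = 60$)
$\frac{\left(-1\right) \left(-428959\right) - 447069}{\left(-48 - 81 L{\left(13 \right)}\right) + 211265} = \frac{\left(-1\right) \left(-428959\right) - 447069}{\left(-48 - 4860\right) + 211265} = \frac{428959 - 447069}{\left(-48 - 4860\right) + 211265} = - \frac{18110}{-4908 + 211265} = - \frac{18110}{206357}$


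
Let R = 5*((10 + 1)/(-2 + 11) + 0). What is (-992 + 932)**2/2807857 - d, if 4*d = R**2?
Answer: -8492601025/909745668 ≈ -9.3351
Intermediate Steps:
R = 55/9 (R = 5*(11/9 + 0) = 5*(11/9) = 55/9 ≈ 6.1111)
d = 3025/324 (d = (55/9)**2/4 = (1/4)*(3025/81) = 3025/324 ≈ 9.3364)
(-992 + 932)**2/2807857 - d = (-992 + 932)**2/2807857 - 1*3025/324 = (-60)**2*(1/2807857) - 3025/324 = 3600*(1/2807857) - 3025/324 = 3600/2807857 - 3025/324 = -8492601025/909745668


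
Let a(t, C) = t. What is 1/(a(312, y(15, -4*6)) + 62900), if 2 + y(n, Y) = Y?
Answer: 1/63212 ≈ 1.5820e-5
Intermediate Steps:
y(n, Y) = -2 + Y
1/(a(312, y(15, -4*6)) + 62900) = 1/(312 + 62900) = 1/63212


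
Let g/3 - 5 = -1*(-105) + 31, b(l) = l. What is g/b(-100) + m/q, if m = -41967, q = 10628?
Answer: -1086543/132850 ≈ -8.1787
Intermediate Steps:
g = 423 (g = 15 + 3*(-1*(-105) + 31) = 15 + 3*(105 + 31) = 15 + 3*136 = 15 + 408 = 423)
g/b(-100) + m/q = 423/(-100) - 41967/10628 = 423*(-1/100) - 41967*1/10628 = -423/100 - 41967/10628 = -1086543/132850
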